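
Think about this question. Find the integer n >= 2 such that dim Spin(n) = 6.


dim Spin(n) = dim so(n) = n(n-1)/2.
Solve n(n-1)/2 = 6, i.e. n^2 - n - 12 = 0.
Discriminant = 1 + 8*6 = 49
n = (1 + sqrt(49))/2 = (1 + 7)/2 = 4


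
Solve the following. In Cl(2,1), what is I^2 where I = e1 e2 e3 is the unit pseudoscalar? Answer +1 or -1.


The pseudoscalar I = e1...e_n (product of all n generators) of Cl(p,q) satisfies I^2 = (-1)^(q + n(n-1)/2).
p = 2, q = 1, n = p + q = 3
n(n-1)/2 = 3 * 2 / 2 = 3
Exponent = q + n(n-1)/2 = 1 + 3 = 4
I^2 = (-1)^4 = +1


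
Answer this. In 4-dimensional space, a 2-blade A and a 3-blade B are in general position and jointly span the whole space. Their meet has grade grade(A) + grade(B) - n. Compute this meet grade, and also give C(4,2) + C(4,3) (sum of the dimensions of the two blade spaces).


Meet grade = grade(A) + grade(B) - n
= 2 + 3 - 4 = 1
C(4,2) = 6
C(4,3) = 4
dim_A + dim_B = 6 + 4 = 10


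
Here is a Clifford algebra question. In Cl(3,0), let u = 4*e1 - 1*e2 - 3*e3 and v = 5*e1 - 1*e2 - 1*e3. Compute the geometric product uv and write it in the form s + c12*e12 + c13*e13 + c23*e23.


In Cl(3,0): e_i^2 = 1, e_ie_j = -e_je_i for i != j.
Scalar part = u . v = 4*5 + (-1)*(-1) + (-3)*(-1)
= 20 + 1 + 3 = 24
e12 coeff = 4*(-1) - (-1)*5 = -4 - (-5) = 1
e13 coeff = 4*(-1) - (-3)*5 = -4 - (-15) = 11
e23 coeff = (-1)*(-1) - (-3)*(-1) = 1 - 3 = -2
uv = 24 + 1*e12 + 11*e13 - 2*e23


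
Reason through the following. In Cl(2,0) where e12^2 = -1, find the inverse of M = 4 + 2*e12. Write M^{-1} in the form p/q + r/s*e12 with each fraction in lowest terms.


M = 4 + 2*e12, where e12^2 = -1.
Since M commutes with its reverse ~M = a - b*e12, M * ~M = a^2 - b^2*e12^2 = a^2 + b^2.
So M^{-1} = ~M / (a^2 + b^2) = (a - b*e12)/(a^2 + b^2).
a^2 + b^2 = 16 + 4 = 20
Scalar part = 4/20 = 1/5
Bivector coeff = -2/20 = -1/10
M^{-1} = 1/5 - 1/10*e12


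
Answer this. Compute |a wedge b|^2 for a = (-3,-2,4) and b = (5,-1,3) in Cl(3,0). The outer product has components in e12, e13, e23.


a wedge b = (a1*b2 - a2*b1)*e12 + (a1*b3 - a3*b1)*e13 + (a2*b3 - a3*b2)*e23
e12 coeff: (-3)*(-1) - (-2)*5 = 3 - (-10) = 13
e13 coeff: (-3)*3 - 4*5 = -9 - 20 = -29
e23 coeff: (-2)*3 - 4*(-1) = -6 - (-4) = -2
|a wedge b|^2 = 13^2 + (-29)^2 + (-2)^2
= 169 + 841 + 4
= 1014


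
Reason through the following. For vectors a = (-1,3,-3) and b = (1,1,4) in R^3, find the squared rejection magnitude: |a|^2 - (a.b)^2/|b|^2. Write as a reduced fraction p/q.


|a|^2 = (-1)^2 + 3^2 + (-3)^2 = 19
|b|^2 = 1^2 + 1^2 + 4^2 = 18
a . b = (-1)*1 + 3*1 + (-3)*4 = -10
(a.b)^2 = (-10)^2 = 100
|rej|^2 = 19 - 100/18
= (342 - 100)/18
= 242/18
In lowest terms: 121/9


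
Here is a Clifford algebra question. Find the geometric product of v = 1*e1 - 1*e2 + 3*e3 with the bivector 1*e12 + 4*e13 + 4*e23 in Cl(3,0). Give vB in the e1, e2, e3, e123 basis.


vB has grade-1 (vector) and grade-3 (trivector) parts: vB = (v _| B) + (v ^ B).
Vector part <vB>_1:
  e1: -v2*b12 - v3*b13 = -(-1)*(1) - (3)*(4) = -11
  e2: v1*b12 - v3*b23 = (1)*(1) - (3)*(4) = -11
  e3: v1*b13 + v2*b23 = (1)*(4) + (-1)*(4) = 0
Trivector part <vB>_3:
  e123: v1*b23 - v2*b13 + v3*b12 = (1)*(4) - (-1)*(4) + (3)*(1) = 11
vB = -11*e1 - 11*e2 + 0*e3 + 11*e123


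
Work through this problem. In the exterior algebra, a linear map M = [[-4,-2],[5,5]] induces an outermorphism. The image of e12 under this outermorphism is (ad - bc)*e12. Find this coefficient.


The outermorphism of a linear map f sends e1^e2 to f(e1)^f(e2).
f(e1) = -4*e1 + 5*e2
f(e2) = -2*e1 + 5*e2
f(e1) ^ f(e2) = (-4*e1 + 5*e2) ^ (-2*e1 + 5*e2)
= (-4)*5*e12 + 5*(-2)*e21
= (-20 - (-10))*e12
= -10*e12
Coefficient = -10


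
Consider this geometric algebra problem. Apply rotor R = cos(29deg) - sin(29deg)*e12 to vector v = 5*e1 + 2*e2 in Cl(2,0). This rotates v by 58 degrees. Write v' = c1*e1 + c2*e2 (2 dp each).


Rotor R = cos(29deg) - sin(29deg)*e12
Rotation angle theta = 2 * 29 = 58 degrees
v' = R*v*~R rotates v by theta.
cos(58deg) = 0.5299, sin(58deg) = 0.8480
v'_1 = 5*cos(58deg) - 2*sin(58deg)
= 5*0.5299 - 2*0.8480
= 0.95
v'_2 = 5*sin(58deg) + 2*cos(58deg)
= 5*0.8480 + 2*0.5299
= 5.30
v' = 0.95*e1 + 5.30*e2


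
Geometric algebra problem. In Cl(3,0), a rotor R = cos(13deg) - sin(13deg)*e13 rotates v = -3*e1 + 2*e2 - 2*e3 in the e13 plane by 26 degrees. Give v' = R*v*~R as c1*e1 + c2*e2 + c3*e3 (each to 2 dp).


Rotor R = cos(13deg) - sin(13deg)*e13
Rotation angle theta = 2 * 13 = 26 degrees in the e13 plane (e1 -> e3).
The component perpendicular to the plane (e2) is invariant: v'_2 = v2 = 2.00
cos(26deg) = 0.8988, sin(26deg) = 0.4384
v'_1 = v1*cos(theta) - v3*sin(theta) = -3*0.8988 - (-2)*0.4384 = -1.82
v'_3 = v1*sin(theta) + v3*cos(theta) = -3*0.4384 + (-2)*0.8988 = -3.11
v' = -1.82*e1 + 2.00*e2 - 3.11*e3


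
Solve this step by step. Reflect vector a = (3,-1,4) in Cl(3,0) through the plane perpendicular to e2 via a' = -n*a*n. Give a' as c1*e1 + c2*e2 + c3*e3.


Reflection formula: a' = -n*a*n, with n = e2 (unit vector, n^2 = 1).
For reflection through hyperplane perp to e2:
The component along e2 flips sign, others stay.
a = (3, -1, 4)
a' = (3, 1, 4)
a' = 3*e1 + 1*e2 + 4*e3


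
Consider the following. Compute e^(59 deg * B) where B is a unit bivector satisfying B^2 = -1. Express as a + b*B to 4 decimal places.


For a unit bivector B with B^2 = -1, the exponential series gives
e^(theta*B) = cos(theta) + sin(theta)*B (the GA analogue of Euler's formula).
theta = 59 degrees = 1.029744 rad
cos(59 deg) = 0.5150
sin(59 deg) = 0.8572
exp(theta*B) = 0.5150 + 0.8572*B


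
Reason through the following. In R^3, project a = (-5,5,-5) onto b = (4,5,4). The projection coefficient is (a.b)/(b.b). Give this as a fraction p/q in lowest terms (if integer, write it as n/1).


Projection coefficient = (a . b) / (b . b)
a . b = (-5)*4 + 5*5 + (-5)*4
= -20 + 25 + (-20) = -15
b . b = 4^2 + 5^2 + 4^2
= 16 + 25 + 16 = 57
Coefficient = -15/57
In lowest terms: -5/19


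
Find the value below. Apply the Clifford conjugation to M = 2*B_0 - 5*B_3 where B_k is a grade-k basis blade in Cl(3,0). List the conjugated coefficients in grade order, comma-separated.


Clifford conjugate sign for grade k: (-1)^(k(k+1)/2)
Grade 0: (-1)^(0*1/2) = (-1)^0 = 1, coeff 2 -> 2
Grade 3: (-1)^(3*4/2) = (-1)^6 = 1, coeff -5 -> -5
Conjugated coefficients: 2, -5


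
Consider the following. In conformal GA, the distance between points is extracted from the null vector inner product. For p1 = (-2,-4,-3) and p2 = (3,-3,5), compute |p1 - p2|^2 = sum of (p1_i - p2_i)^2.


p1 - p2 = (-5, -1, -8)
|p1 - p2|^2 = (-5)^2 + (-1)^2 + (-8)^2
= 25 + 1 + 64
= 90


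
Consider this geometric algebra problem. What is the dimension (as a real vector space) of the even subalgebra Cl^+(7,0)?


Even subalgebra dimension = 2^(n-1)
n = 7 + 0 = 7
2^(7 - 1) = 2^6 = 64
Verification: sum of C(7,k) for even k = 1 + 21 + 35 + 7 = 64
Result = 64


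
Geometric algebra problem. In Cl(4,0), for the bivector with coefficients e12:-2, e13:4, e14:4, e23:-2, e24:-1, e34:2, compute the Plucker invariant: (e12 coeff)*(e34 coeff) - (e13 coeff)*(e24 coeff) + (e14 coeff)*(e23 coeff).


Plucker relation: af - be + cd
a*f = (-2)*2 = -4
b*e = 4*(-1) = -4
c*d = 4*(-2) = -8
af - be + cd = -4 - (-4) + (-8)
= -8


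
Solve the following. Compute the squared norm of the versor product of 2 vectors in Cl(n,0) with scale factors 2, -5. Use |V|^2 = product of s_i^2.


Each vector v_i has |v_i|^2 = s_i^2
Squared scales: 2^2 = 4, (-5)^2 = 25
|V|^2 = 4 * 25
= 100


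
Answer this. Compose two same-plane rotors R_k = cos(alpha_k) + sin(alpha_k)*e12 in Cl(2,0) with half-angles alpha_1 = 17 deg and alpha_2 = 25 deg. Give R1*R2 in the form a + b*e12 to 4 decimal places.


Same-plane rotors commute and their half-angles add:
R1*R2 = cos(a1 + a2) + sin(a1 + a2)*e12.
a1 + a2 = 17 + 25 = 42 deg
cos(42 deg) = 0.7431
sin(42 deg) = 0.6691
R1*R2 = 0.7431 + 0.6691*e12


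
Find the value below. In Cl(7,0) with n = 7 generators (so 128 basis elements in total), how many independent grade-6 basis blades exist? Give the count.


Number of grade-k basis blades in Cl(p,q) with n = p + q is C(n, k).
n = 7 + 0 = 7
C(7, 6) = 7! / (6! * 1!)
= 5040 / (720 * 1)
= 7


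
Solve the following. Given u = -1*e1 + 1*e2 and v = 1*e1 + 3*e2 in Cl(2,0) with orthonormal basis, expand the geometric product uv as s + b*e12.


Expand: (-1*e1 + 1*e2)(1*e1 + 3*e2)
= (-1)*1*e1e1 + (-1)*3*e1e2 + 1*1*e2e1 + 1*3*e2e2
Using e1^2 = e2^2 = 1, e2e1 = -e1e2:
Scalar part s = (-1)*1 + 1*3 = -1 + 3 = 2
Bivector part b = (-1)*3 - 1*1 = -3 - 1 = -4
uv = 2 - 4*e12


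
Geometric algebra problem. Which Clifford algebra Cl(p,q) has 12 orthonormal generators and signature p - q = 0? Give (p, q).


We need p + q = 12 and p - q = 0.
Adding: 2p = 12 + 0 = 12, so p = 6.
Then q = 12 - 6 = 6.
(p, q) = (6, 6)


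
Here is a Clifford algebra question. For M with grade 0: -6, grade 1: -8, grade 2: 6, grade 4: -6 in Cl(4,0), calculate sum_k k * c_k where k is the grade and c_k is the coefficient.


Grade-weighted sum = sum of grade_k * coefficient_k
0*(-6) = 0
1*(-8) = -8
2*6 = 12
4*(-6) = -24
Total = 0 + (-8) + 12 + (-24) = -20


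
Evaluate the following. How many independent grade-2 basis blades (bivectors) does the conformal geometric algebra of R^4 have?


The conformal model of R^4 uses Cl(5,1) with m = 4 + 2 = 6 generators.
Number of grade-2 blades = C(m, 2) = C(6, 2)
= 6*5/2 = 15


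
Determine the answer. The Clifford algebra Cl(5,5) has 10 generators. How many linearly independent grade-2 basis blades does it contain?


Number of grade-k basis blades in Cl(p,q) with n = p + q is C(n, k).
n = 5 + 5 = 10
C(10, 2) = 10! / (2! * 8!)
= 3628800 / (2 * 40320)
= 45


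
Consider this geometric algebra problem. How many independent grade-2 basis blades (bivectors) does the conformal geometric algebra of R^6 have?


The conformal model of R^6 uses Cl(7,1) with m = 6 + 2 = 8 generators.
Number of grade-2 blades = C(m, 2) = C(8, 2)
= 8*7/2 = 28


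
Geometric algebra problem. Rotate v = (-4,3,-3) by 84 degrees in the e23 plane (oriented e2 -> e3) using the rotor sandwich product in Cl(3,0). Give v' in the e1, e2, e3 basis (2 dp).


Rotor R = cos(42deg) - sin(42deg)*e23
Rotation angle theta = 2 * 42 = 84 degrees in the e23 plane (e2 -> e3).
The component perpendicular to the plane (e1) is invariant: v'_1 = v1 = -4.00
cos(84deg) = 0.1045, sin(84deg) = 0.9945
v'_2 = v2*cos(theta) - v3*sin(theta) = 3*0.1045 - (-3)*0.9945 = 3.30
v'_3 = v2*sin(theta) + v3*cos(theta) = 3*0.9945 + (-3)*0.1045 = 2.67
v' = -4.00*e1 + 3.30*e2 + 2.67*e3


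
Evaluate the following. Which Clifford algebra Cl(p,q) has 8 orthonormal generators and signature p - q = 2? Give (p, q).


We need p + q = 8 and p - q = 2.
Adding: 2p = 8 + 2 = 10, so p = 5.
Then q = 8 - 5 = 3.
(p, q) = (5, 3)


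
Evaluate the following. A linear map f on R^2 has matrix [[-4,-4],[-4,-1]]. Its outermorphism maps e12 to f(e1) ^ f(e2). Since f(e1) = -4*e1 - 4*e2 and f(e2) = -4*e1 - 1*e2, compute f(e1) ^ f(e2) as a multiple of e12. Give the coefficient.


The outermorphism of a linear map f sends e1^e2 to f(e1)^f(e2).
f(e1) = -4*e1 - 4*e2
f(e2) = -4*e1 - 1*e2
f(e1) ^ f(e2) = (-4*e1 - 4*e2) ^ (-4*e1 - 1*e2)
= (-4)*(-1)*e12 + (-4)*(-4)*e21
= (4 - 16)*e12
= -12*e12
Coefficient = -12


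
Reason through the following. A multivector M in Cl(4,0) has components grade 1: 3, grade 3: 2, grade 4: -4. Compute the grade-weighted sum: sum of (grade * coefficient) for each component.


Grade-weighted sum = sum of grade_k * coefficient_k
1*3 = 3
3*2 = 6
4*(-4) = -16
Total = 3 + 6 + (-16) = -7


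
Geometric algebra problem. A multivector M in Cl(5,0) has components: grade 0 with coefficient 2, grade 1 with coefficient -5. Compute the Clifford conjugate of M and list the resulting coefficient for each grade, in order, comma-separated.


Clifford conjugate sign for grade k: (-1)^(k(k+1)/2)
Grade 0: (-1)^(0*1/2) = (-1)^0 = 1, coeff 2 -> 2
Grade 1: (-1)^(1*2/2) = (-1)^1 = -1, coeff -5 -> 5
Conjugated coefficients: 2, 5


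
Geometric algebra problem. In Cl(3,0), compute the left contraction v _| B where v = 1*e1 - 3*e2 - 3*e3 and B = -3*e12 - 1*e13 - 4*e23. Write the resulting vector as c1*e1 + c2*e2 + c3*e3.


Left contraction v _| B = <vB>_1 (grade-1 part of the geometric product vB).
Using e1_|e12 = e2, e2_|e12 = -e1, e1_|e13 = e3, e3_|e13 = -e1, e2_|e23 = e3, e3_|e23 = -e2:
e1 coeff: -v2*b12 - v3*b13 = -(-3)*(-3) - (-3)*(-1) = -12
e2 coeff: v1*b12 - v3*b23 = (1)*(-3) - (-3)*(-4) = -15
e3 coeff: v1*b13 + v2*b23 = (1)*(-1) + (-3)*(-4) = 11
v _| B = -12*e1 - 15*e2 + 11*e3


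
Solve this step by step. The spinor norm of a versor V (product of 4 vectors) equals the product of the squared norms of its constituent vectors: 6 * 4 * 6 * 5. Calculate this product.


Spinor norm N(V) = |v1|^2 * |v2|^2 * ... * |v4|^2
= 6 * 4 * 6 * 5
Running product: 6, 24, 144, 720
N(V) = 720


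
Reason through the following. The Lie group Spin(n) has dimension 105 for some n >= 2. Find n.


dim Spin(n) = dim so(n) = n(n-1)/2.
Solve n(n-1)/2 = 105, i.e. n^2 - n - 210 = 0.
Discriminant = 1 + 8*105 = 841
n = (1 + sqrt(841))/2 = (1 + 29)/2 = 15


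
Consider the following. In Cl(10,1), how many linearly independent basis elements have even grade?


Even subalgebra dimension = 2^(n-1)
n = 10 + 1 = 11
2^(11 - 1) = 2^10 = 1024
Verification: sum of C(11,k) for even k = 1 + 55 + 330 + 462 + 165 + 11 = 1024
Result = 1024


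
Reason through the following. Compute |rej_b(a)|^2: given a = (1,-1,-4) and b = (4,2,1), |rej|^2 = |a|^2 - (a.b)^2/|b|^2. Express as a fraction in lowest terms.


|a|^2 = 1^2 + (-1)^2 + (-4)^2 = 18
|b|^2 = 4^2 + 2^2 + 1^2 = 21
a . b = 1*4 + (-1)*2 + (-4)*1 = -2
(a.b)^2 = (-2)^2 = 4
|rej|^2 = 18 - 4/21
= (378 - 4)/21
= 374/21
In lowest terms: 374/21


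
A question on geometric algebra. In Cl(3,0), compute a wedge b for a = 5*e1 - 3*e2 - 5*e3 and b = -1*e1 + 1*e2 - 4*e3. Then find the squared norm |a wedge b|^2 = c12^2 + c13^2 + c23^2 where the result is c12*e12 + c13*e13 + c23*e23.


a wedge b = (a1*b2 - a2*b1)*e12 + (a1*b3 - a3*b1)*e13 + (a2*b3 - a3*b2)*e23
e12 coeff: 5*1 - (-3)*(-1) = 5 - 3 = 2
e13 coeff: 5*(-4) - (-5)*(-1) = -20 - 5 = -25
e23 coeff: (-3)*(-4) - (-5)*1 = 12 - (-5) = 17
|a wedge b|^2 = 2^2 + (-25)^2 + 17^2
= 4 + 625 + 289
= 918


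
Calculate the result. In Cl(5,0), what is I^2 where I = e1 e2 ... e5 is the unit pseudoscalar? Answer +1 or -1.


The pseudoscalar I = e1...e_n (product of all n generators) of Cl(p,q) satisfies I^2 = (-1)^(q + n(n-1)/2).
p = 5, q = 0, n = p + q = 5
n(n-1)/2 = 5 * 4 / 2 = 10
Exponent = q + n(n-1)/2 = 0 + 10 = 10
I^2 = (-1)^10 = +1


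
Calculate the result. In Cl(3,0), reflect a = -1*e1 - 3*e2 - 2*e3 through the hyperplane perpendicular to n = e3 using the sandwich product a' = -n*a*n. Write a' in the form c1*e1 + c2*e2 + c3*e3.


Reflection formula: a' = -n*a*n, with n = e3 (unit vector, n^2 = 1).
For reflection through hyperplane perp to e3:
The component along e3 flips sign, others stay.
a = (-1, -3, -2)
a' = (-1, -3, 2)
a' = -1*e1 - 3*e2 + 2*e3


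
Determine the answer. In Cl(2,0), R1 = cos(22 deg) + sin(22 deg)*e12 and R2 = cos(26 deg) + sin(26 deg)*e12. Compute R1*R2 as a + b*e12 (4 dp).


Same-plane rotors commute and their half-angles add:
R1*R2 = cos(a1 + a2) + sin(a1 + a2)*e12.
a1 + a2 = 22 + 26 = 48 deg
cos(48 deg) = 0.6691
sin(48 deg) = 0.7431
R1*R2 = 0.6691 + 0.7431*e12


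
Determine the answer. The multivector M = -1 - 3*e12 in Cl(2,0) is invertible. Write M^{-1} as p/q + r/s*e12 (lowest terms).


M = -1 - 3*e12, where e12^2 = -1.
Since M commutes with its reverse ~M = a - b*e12, M * ~M = a^2 - b^2*e12^2 = a^2 + b^2.
So M^{-1} = ~M / (a^2 + b^2) = (a - b*e12)/(a^2 + b^2).
a^2 + b^2 = 1 + 9 = 10
Scalar part = -1/10 = -1/10
Bivector coeff = 3/10 = 3/10
M^{-1} = -1/10 + 3/10*e12


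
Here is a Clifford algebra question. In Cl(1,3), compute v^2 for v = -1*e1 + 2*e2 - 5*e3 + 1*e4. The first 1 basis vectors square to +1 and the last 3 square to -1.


v^2 = sum of c_i^2 * e_i^2
Positive signature terms (e_i^2 = +1): (-1)^2 = 1
Negative signature terms (e_j^2 = -1): 2^2 + (-5)^2 + 1^2 = 30
v^2 = 1 - 30 = -29


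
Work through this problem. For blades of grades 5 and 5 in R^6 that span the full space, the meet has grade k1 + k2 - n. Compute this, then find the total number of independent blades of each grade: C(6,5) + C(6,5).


Meet grade = grade(A) + grade(B) - n
= 5 + 5 - 6 = 4
C(6,5) = 6
C(6,5) = 6
dim_A + dim_B = 6 + 6 = 12


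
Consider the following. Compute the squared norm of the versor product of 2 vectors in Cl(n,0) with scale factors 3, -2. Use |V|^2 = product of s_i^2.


Each vector v_i has |v_i|^2 = s_i^2
Squared scales: 3^2 = 9, (-2)^2 = 4
|V|^2 = 9 * 4
= 36


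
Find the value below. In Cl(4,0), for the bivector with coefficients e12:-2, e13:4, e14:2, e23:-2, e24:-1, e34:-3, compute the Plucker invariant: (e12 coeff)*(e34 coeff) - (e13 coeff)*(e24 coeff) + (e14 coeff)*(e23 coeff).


Plucker relation: af - be + cd
a*f = (-2)*(-3) = 6
b*e = 4*(-1) = -4
c*d = 2*(-2) = -4
af - be + cd = 6 - (-4) + (-4)
= 6


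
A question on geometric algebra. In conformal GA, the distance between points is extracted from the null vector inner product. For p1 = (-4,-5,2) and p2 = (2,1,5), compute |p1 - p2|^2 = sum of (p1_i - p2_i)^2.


p1 - p2 = (-6, -6, -3)
|p1 - p2|^2 = (-6)^2 + (-6)^2 + (-3)^2
= 36 + 36 + 9
= 81


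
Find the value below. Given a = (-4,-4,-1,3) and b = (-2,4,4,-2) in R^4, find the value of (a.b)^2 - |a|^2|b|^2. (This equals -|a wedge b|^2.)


a . b = (-4)*(-2) + (-4)*4 + (-1)*4 + 3*(-2)
= 8 + (-16) + (-4) + (-6) = -18
|a|^2 = (-4)^2 + (-4)^2 + (-1)^2 + 3^2 = 42
|b|^2 = (-2)^2 + 4^2 + 4^2 + (-2)^2 = 40
(a.b)^2 = (-18)^2 = 324
|a|^2 * |b|^2 = 42 * 40 = 1680
Result = 324 - 1680 = -1356


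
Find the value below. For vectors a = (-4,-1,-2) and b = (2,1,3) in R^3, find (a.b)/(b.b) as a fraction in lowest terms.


Projection coefficient = (a . b) / (b . b)
a . b = (-4)*2 + (-1)*1 + (-2)*3
= -8 + (-1) + (-6) = -15
b . b = 2^2 + 1^2 + 3^2
= 4 + 1 + 9 = 14
Coefficient = -15/14
In lowest terms: -15/14


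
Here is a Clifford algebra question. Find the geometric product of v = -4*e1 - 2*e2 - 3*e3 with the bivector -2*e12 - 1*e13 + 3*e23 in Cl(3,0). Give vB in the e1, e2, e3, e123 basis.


vB has grade-1 (vector) and grade-3 (trivector) parts: vB = (v _| B) + (v ^ B).
Vector part <vB>_1:
  e1: -v2*b12 - v3*b13 = -(-2)*(-2) - (-3)*(-1) = -7
  e2: v1*b12 - v3*b23 = (-4)*(-2) - (-3)*(3) = 17
  e3: v1*b13 + v2*b23 = (-4)*(-1) + (-2)*(3) = -2
Trivector part <vB>_3:
  e123: v1*b23 - v2*b13 + v3*b12 = (-4)*(3) - (-2)*(-1) + (-3)*(-2) = -8
vB = -7*e1 + 17*e2 - 2*e3 - 8*e123


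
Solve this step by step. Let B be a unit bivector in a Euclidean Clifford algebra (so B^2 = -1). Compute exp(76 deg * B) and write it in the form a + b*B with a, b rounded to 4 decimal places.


For a unit bivector B with B^2 = -1, the exponential series gives
e^(theta*B) = cos(theta) + sin(theta)*B (the GA analogue of Euler's formula).
theta = 76 degrees = 1.32645 rad
cos(76 deg) = 0.2419
sin(76 deg) = 0.9703
exp(theta*B) = 0.2419 + 0.9703*B


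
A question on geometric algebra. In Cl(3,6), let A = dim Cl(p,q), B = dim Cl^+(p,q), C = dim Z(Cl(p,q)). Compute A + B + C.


n = 3 + 6 = 9
Total dim = 2^9 = 512
Even subalgebra dim = 2^8 = 256
n is odd, so center dim = 2
Sum = 512 + 256 + 2 = 770


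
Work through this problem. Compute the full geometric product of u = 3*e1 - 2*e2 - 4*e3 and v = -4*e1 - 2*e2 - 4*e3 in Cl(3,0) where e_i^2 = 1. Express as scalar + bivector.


In Cl(3,0): e_i^2 = 1, e_ie_j = -e_je_i for i != j.
Scalar part = u . v = 3*(-4) + (-2)*(-2) + (-4)*(-4)
= -12 + 4 + 16 = 8
e12 coeff = 3*(-2) - (-2)*(-4) = -6 - 8 = -14
e13 coeff = 3*(-4) - (-4)*(-4) = -12 - 16 = -28
e23 coeff = (-2)*(-4) - (-4)*(-2) = 8 - 8 = 0
uv = 8 - 14*e12 - 28*e13 + 0*e23


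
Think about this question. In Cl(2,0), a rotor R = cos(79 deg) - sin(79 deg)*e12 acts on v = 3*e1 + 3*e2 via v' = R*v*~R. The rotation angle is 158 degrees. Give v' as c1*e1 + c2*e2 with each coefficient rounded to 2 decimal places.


Rotor R = cos(79deg) - sin(79deg)*e12
Rotation angle theta = 2 * 79 = 158 degrees
v' = R*v*~R rotates v by theta.
cos(158deg) = -0.9272, sin(158deg) = 0.3746
v'_1 = 3*cos(158deg) - 3*sin(158deg)
= 3*(-0.9272) - 3*0.3746
= -3.91
v'_2 = 3*sin(158deg) + 3*cos(158deg)
= 3*0.3746 + 3*(-0.9272)
= -1.66
v' = -3.91*e1 - 1.66*e2


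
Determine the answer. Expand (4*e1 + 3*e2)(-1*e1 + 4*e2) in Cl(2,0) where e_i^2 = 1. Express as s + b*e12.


Expand: (4*e1 + 3*e2)(-1*e1 + 4*e2)
= 4*(-1)*e1e1 + 4*4*e1e2 + 3*(-1)*e2e1 + 3*4*e2e2
Using e1^2 = e2^2 = 1, e2e1 = -e1e2:
Scalar part s = 4*(-1) + 3*4 = -4 + 12 = 8
Bivector part b = 4*4 - 3*(-1) = 16 - (-3) = 19
uv = 8 + 19*e12


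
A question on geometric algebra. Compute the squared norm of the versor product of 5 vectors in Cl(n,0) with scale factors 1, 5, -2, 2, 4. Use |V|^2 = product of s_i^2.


Each vector v_i has |v_i|^2 = s_i^2
Squared scales: 1^2 = 1, 5^2 = 25, (-2)^2 = 4, 2^2 = 4, 4^2 = 16
|V|^2 = 1 * 25 * 4 * 4 * 16
= 6400


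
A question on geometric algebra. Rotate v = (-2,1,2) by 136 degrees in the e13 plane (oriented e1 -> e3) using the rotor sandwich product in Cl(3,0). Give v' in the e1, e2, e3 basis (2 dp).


Rotor R = cos(68deg) - sin(68deg)*e13
Rotation angle theta = 2 * 68 = 136 degrees in the e13 plane (e1 -> e3).
The component perpendicular to the plane (e2) is invariant: v'_2 = v2 = 1.00
cos(136deg) = -0.7193, sin(136deg) = 0.6947
v'_1 = v1*cos(theta) - v3*sin(theta) = -2*(-0.7193) - 2*0.6947 = 0.05
v'_3 = v1*sin(theta) + v3*cos(theta) = -2*0.6947 + 2*(-0.7193) = -2.83
v' = 0.05*e1 + 1.00*e2 - 2.83*e3


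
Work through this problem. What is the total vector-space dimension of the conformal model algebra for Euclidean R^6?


The conformal model of R^6 uses Cl(7,1): the 6 Euclidean generators plus two extra orthogonal generators e+ (e+^2 = +1) and e- (e-^2 = -1), from which the null vectors e0, einf are built.
Number of generators m = 6 + 2 = 8.
dim Cl(p,q) = 2^m = 2^8 = 256


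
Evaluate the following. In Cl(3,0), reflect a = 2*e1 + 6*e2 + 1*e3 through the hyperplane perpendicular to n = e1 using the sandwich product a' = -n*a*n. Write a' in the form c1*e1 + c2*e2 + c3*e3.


Reflection formula: a' = -n*a*n, with n = e1 (unit vector, n^2 = 1).
For reflection through hyperplane perp to e1:
The component along e1 flips sign, others stay.
a = (2, 6, 1)
a' = (-2, 6, 1)
a' = -2*e1 + 6*e2 + 1*e3


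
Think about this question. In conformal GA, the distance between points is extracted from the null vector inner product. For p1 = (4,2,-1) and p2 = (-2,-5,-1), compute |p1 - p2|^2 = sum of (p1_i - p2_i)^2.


p1 - p2 = (6, 7, 0)
|p1 - p2|^2 = 6^2 + 7^2 + 0^2
= 36 + 49 + 0
= 85


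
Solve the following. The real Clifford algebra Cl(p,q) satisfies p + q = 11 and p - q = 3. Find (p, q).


We need p + q = 11 and p - q = 3.
Adding: 2p = 11 + 3 = 14, so p = 7.
Then q = 11 - 7 = 4.
(p, q) = (7, 4)


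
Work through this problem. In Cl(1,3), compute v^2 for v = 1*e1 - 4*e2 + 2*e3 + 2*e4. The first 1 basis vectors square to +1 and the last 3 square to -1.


v^2 = sum of c_i^2 * e_i^2
Positive signature terms (e_i^2 = +1): 1^2 = 1
Negative signature terms (e_j^2 = -1): (-4)^2 + 2^2 + 2^2 = 24
v^2 = 1 - 24 = -23


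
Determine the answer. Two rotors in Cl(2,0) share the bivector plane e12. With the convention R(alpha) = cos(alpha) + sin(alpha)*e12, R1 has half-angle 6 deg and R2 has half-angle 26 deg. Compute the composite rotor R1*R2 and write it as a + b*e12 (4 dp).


Same-plane rotors commute and their half-angles add:
R1*R2 = cos(a1 + a2) + sin(a1 + a2)*e12.
a1 + a2 = 6 + 26 = 32 deg
cos(32 deg) = 0.8480
sin(32 deg) = 0.5299
R1*R2 = 0.8480 + 0.5299*e12


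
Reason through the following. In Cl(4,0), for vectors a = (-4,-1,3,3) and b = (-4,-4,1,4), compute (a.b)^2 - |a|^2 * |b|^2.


a . b = (-4)*(-4) + (-1)*(-4) + 3*1 + 3*4
= 16 + 4 + 3 + 12 = 35
|a|^2 = (-4)^2 + (-1)^2 + 3^2 + 3^2 = 35
|b|^2 = (-4)^2 + (-4)^2 + 1^2 + 4^2 = 49
(a.b)^2 = 35^2 = 1225
|a|^2 * |b|^2 = 35 * 49 = 1715
Result = 1225 - 1715 = -490


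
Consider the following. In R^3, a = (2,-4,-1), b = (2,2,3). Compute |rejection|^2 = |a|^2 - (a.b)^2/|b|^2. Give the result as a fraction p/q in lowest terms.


|a|^2 = 2^2 + (-4)^2 + (-1)^2 = 21
|b|^2 = 2^2 + 2^2 + 3^2 = 17
a . b = 2*2 + (-4)*2 + (-1)*3 = -7
(a.b)^2 = (-7)^2 = 49
|rej|^2 = 21 - 49/17
= (357 - 49)/17
= 308/17
In lowest terms: 308/17


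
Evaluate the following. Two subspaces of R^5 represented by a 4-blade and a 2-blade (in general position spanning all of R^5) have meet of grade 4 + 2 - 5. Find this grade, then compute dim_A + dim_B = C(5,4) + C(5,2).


Meet grade = grade(A) + grade(B) - n
= 4 + 2 - 5 = 1
C(5,4) = 5
C(5,2) = 10
dim_A + dim_B = 5 + 10 = 15


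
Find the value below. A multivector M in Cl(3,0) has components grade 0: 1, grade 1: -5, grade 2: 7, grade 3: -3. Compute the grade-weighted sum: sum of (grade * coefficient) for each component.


Grade-weighted sum = sum of grade_k * coefficient_k
0*1 = 0
1*(-5) = -5
2*7 = 14
3*(-3) = -9
Total = 0 + (-5) + 14 + (-9) = 0


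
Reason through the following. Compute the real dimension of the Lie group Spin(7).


Spin(n) double-covers SO(n); both have Lie algebra so(n) of dimension n(n-1)/2.
n = 7
n(n-1) = 7 * 6 = 42
dim Spin(7) = 42/2 = 21


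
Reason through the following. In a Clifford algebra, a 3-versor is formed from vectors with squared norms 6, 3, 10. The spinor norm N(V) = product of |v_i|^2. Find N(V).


Spinor norm N(V) = |v1|^2 * |v2|^2 * ... * |v3|^2
= 6 * 3 * 10
Running product: 6, 18, 180
N(V) = 180


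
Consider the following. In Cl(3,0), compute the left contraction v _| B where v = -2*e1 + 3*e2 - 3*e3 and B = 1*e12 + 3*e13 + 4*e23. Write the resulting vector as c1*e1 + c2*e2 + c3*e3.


Left contraction v _| B = <vB>_1 (grade-1 part of the geometric product vB).
Using e1_|e12 = e2, e2_|e12 = -e1, e1_|e13 = e3, e3_|e13 = -e1, e2_|e23 = e3, e3_|e23 = -e2:
e1 coeff: -v2*b12 - v3*b13 = -(3)*(1) - (-3)*(3) = 6
e2 coeff: v1*b12 - v3*b23 = (-2)*(1) - (-3)*(4) = 10
e3 coeff: v1*b13 + v2*b23 = (-2)*(3) + (3)*(4) = 6
v _| B = 6*e1 + 10*e2 + 6*e3


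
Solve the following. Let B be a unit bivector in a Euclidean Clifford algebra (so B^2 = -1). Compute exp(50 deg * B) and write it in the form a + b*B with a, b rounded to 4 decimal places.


For a unit bivector B with B^2 = -1, the exponential series gives
e^(theta*B) = cos(theta) + sin(theta)*B (the GA analogue of Euler's formula).
theta = 50 degrees = 0.872665 rad
cos(50 deg) = 0.6428
sin(50 deg) = 0.7660
exp(theta*B) = 0.6428 + 0.7660*B


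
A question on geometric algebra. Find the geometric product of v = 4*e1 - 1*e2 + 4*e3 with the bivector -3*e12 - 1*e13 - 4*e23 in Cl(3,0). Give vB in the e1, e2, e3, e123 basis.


vB has grade-1 (vector) and grade-3 (trivector) parts: vB = (v _| B) + (v ^ B).
Vector part <vB>_1:
  e1: -v2*b12 - v3*b13 = -(-1)*(-3) - (4)*(-1) = 1
  e2: v1*b12 - v3*b23 = (4)*(-3) - (4)*(-4) = 4
  e3: v1*b13 + v2*b23 = (4)*(-1) + (-1)*(-4) = 0
Trivector part <vB>_3:
  e123: v1*b23 - v2*b13 + v3*b12 = (4)*(-4) - (-1)*(-1) + (4)*(-3) = -29
vB = 1*e1 + 4*e2 + 0*e3 - 29*e123


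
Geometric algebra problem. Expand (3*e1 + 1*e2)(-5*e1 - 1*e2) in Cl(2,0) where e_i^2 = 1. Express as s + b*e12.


Expand: (3*e1 + 1*e2)(-5*e1 - 1*e2)
= 3*(-5)*e1e1 + 3*(-1)*e1e2 + 1*(-5)*e2e1 + 1*(-1)*e2e2
Using e1^2 = e2^2 = 1, e2e1 = -e1e2:
Scalar part s = 3*(-5) + 1*(-1) = -15 + (-1) = -16
Bivector part b = 3*(-1) - 1*(-5) = -3 - (-5) = 2
uv = -16 + 2*e12


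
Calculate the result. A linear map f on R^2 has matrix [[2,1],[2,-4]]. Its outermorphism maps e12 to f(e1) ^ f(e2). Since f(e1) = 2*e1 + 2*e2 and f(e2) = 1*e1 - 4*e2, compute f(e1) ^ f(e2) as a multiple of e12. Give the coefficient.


The outermorphism of a linear map f sends e1^e2 to f(e1)^f(e2).
f(e1) = 2*e1 + 2*e2
f(e2) = 1*e1 - 4*e2
f(e1) ^ f(e2) = (2*e1 + 2*e2) ^ (1*e1 - 4*e2)
= 2*(-4)*e12 + 2*1*e21
= (-8 - 2)*e12
= -10*e12
Coefficient = -10


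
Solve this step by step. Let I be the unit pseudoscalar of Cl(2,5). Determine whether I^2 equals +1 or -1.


The pseudoscalar I = e1...e_n (product of all n generators) of Cl(p,q) satisfies I^2 = (-1)^(q + n(n-1)/2).
p = 2, q = 5, n = p + q = 7
n(n-1)/2 = 7 * 6 / 2 = 21
Exponent = q + n(n-1)/2 = 5 + 21 = 26
I^2 = (-1)^26 = +1


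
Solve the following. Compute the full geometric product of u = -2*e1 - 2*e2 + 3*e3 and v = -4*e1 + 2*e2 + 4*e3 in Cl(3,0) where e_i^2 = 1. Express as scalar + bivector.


In Cl(3,0): e_i^2 = 1, e_ie_j = -e_je_i for i != j.
Scalar part = u . v = (-2)*(-4) + (-2)*2 + 3*4
= 8 + (-4) + 12 = 16
e12 coeff = (-2)*2 - (-2)*(-4) = -4 - 8 = -12
e13 coeff = (-2)*4 - 3*(-4) = -8 - (-12) = 4
e23 coeff = (-2)*4 - 3*2 = -8 - 6 = -14
uv = 16 - 12*e12 + 4*e13 - 14*e23


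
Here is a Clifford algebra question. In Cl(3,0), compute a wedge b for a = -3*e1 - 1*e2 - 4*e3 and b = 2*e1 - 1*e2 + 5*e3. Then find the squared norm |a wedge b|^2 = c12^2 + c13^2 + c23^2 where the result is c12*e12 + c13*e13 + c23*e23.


a wedge b = (a1*b2 - a2*b1)*e12 + (a1*b3 - a3*b1)*e13 + (a2*b3 - a3*b2)*e23
e12 coeff: (-3)*(-1) - (-1)*2 = 3 - (-2) = 5
e13 coeff: (-3)*5 - (-4)*2 = -15 - (-8) = -7
e23 coeff: (-1)*5 - (-4)*(-1) = -5 - 4 = -9
|a wedge b|^2 = 5^2 + (-7)^2 + (-9)^2
= 25 + 49 + 81
= 155


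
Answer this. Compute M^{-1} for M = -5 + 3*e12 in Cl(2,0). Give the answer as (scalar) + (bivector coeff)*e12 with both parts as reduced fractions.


M = -5 + 3*e12, where e12^2 = -1.
Since M commutes with its reverse ~M = a - b*e12, M * ~M = a^2 - b^2*e12^2 = a^2 + b^2.
So M^{-1} = ~M / (a^2 + b^2) = (a - b*e12)/(a^2 + b^2).
a^2 + b^2 = 25 + 9 = 34
Scalar part = -5/34 = -5/34
Bivector coeff = -3/34 = -3/34
M^{-1} = -5/34 - 3/34*e12


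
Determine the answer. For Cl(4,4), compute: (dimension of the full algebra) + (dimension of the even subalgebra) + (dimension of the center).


n = 4 + 4 = 8
Total dim = 2^8 = 256
Even subalgebra dim = 2^7 = 128
n is even, so center dim = 1
Sum = 256 + 128 + 1 = 385


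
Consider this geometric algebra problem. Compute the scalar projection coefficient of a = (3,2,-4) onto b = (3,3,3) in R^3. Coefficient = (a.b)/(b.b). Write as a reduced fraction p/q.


Projection coefficient = (a . b) / (b . b)
a . b = 3*3 + 2*3 + (-4)*3
= 9 + 6 + (-12) = 3
b . b = 3^2 + 3^2 + 3^2
= 9 + 9 + 9 = 27
Coefficient = 3/27
In lowest terms: 1/9


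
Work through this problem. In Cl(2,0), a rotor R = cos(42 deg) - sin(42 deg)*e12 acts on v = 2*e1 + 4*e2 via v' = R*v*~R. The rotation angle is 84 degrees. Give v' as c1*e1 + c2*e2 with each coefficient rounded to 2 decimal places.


Rotor R = cos(42deg) - sin(42deg)*e12
Rotation angle theta = 2 * 42 = 84 degrees
v' = R*v*~R rotates v by theta.
cos(84deg) = 0.1045, sin(84deg) = 0.9945
v'_1 = 2*cos(84deg) - 4*sin(84deg)
= 2*0.1045 - 4*0.9945
= -3.77
v'_2 = 2*sin(84deg) + 4*cos(84deg)
= 2*0.9945 + 4*0.1045
= 2.41
v' = -3.77*e1 + 2.41*e2


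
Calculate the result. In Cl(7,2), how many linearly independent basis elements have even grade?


Even subalgebra dimension = 2^(n-1)
n = 7 + 2 = 9
2^(9 - 1) = 2^8 = 256
Verification: sum of C(9,k) for even k = 1 + 36 + 126 + 84 + 9 = 256
Result = 256


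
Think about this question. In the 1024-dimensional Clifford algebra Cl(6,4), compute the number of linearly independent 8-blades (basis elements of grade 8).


Number of grade-k basis blades in Cl(p,q) with n = p + q is C(n, k).
n = 6 + 4 = 10
C(10, 8) = 10! / (8! * 2!)
= 3628800 / (40320 * 2)
= 45


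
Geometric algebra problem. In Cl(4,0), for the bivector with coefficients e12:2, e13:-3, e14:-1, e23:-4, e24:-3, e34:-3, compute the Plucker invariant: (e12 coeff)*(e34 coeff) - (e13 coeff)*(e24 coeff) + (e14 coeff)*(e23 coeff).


Plucker relation: af - be + cd
a*f = 2*(-3) = -6
b*e = (-3)*(-3) = 9
c*d = (-1)*(-4) = 4
af - be + cd = -6 - 9 + 4
= -11


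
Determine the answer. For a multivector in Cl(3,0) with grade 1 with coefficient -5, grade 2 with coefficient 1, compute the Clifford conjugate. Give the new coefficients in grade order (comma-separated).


Clifford conjugate sign for grade k: (-1)^(k(k+1)/2)
Grade 1: (-1)^(1*2/2) = (-1)^1 = -1, coeff -5 -> 5
Grade 2: (-1)^(2*3/2) = (-1)^3 = -1, coeff 1 -> -1
Conjugated coefficients: 5, -1


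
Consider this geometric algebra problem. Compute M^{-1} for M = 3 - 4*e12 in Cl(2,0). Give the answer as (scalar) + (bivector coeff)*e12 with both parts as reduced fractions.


M = 3 - 4*e12, where e12^2 = -1.
Since M commutes with its reverse ~M = a - b*e12, M * ~M = a^2 - b^2*e12^2 = a^2 + b^2.
So M^{-1} = ~M / (a^2 + b^2) = (a - b*e12)/(a^2 + b^2).
a^2 + b^2 = 9 + 16 = 25
Scalar part = 3/25 = 3/25
Bivector coeff = 4/25 = 4/25
M^{-1} = 3/25 + 4/25*e12


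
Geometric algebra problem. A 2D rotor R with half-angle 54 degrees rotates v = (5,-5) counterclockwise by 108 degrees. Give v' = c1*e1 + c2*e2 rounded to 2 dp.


Rotor R = cos(54deg) - sin(54deg)*e12
Rotation angle theta = 2 * 54 = 108 degrees
v' = R*v*~R rotates v by theta.
cos(108deg) = -0.3090, sin(108deg) = 0.9511
v'_1 = 5*cos(108deg) - (-5)*sin(108deg)
= 5*(-0.3090) - (-5)*0.9511
= 3.21
v'_2 = 5*sin(108deg) + (-5)*cos(108deg)
= 5*0.9511 + (-5)*(-0.3090)
= 6.30
v' = 3.21*e1 + 6.30*e2


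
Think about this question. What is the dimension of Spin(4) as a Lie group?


Spin(n) double-covers SO(n); both have Lie algebra so(n) of dimension n(n-1)/2.
n = 4
n(n-1) = 4 * 3 = 12
dim Spin(4) = 12/2 = 6


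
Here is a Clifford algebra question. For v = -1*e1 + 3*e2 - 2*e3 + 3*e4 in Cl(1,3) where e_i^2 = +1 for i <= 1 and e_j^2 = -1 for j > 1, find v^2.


v^2 = sum of c_i^2 * e_i^2
Positive signature terms (e_i^2 = +1): (-1)^2 = 1
Negative signature terms (e_j^2 = -1): 3^2 + (-2)^2 + 3^2 = 22
v^2 = 1 - 22 = -21


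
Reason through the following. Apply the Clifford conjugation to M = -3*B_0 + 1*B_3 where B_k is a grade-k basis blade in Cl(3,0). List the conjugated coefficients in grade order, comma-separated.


Clifford conjugate sign for grade k: (-1)^(k(k+1)/2)
Grade 0: (-1)^(0*1/2) = (-1)^0 = 1, coeff -3 -> -3
Grade 3: (-1)^(3*4/2) = (-1)^6 = 1, coeff 1 -> 1
Conjugated coefficients: -3, 1


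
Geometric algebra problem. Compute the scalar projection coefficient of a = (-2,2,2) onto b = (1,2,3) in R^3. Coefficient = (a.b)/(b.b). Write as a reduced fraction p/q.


Projection coefficient = (a . b) / (b . b)
a . b = (-2)*1 + 2*2 + 2*3
= -2 + 4 + 6 = 8
b . b = 1^2 + 2^2 + 3^2
= 1 + 4 + 9 = 14
Coefficient = 8/14
In lowest terms: 4/7


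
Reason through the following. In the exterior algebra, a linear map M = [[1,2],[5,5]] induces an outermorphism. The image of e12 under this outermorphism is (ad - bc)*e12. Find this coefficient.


The outermorphism of a linear map f sends e1^e2 to f(e1)^f(e2).
f(e1) = 1*e1 + 5*e2
f(e2) = 2*e1 + 5*e2
f(e1) ^ f(e2) = (1*e1 + 5*e2) ^ (2*e1 + 5*e2)
= 1*5*e12 + 5*2*e21
= (5 - 10)*e12
= -5*e12
Coefficient = -5


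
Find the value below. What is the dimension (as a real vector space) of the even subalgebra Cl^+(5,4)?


Even subalgebra dimension = 2^(n-1)
n = 5 + 4 = 9
2^(9 - 1) = 2^8 = 256
Verification: sum of C(9,k) for even k = 1 + 36 + 126 + 84 + 9 = 256
Result = 256


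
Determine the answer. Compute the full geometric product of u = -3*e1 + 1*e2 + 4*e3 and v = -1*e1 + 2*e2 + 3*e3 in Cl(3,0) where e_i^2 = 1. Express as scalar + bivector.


In Cl(3,0): e_i^2 = 1, e_ie_j = -e_je_i for i != j.
Scalar part = u . v = (-3)*(-1) + 1*2 + 4*3
= 3 + 2 + 12 = 17
e12 coeff = (-3)*2 - 1*(-1) = -6 - (-1) = -5
e13 coeff = (-3)*3 - 4*(-1) = -9 - (-4) = -5
e23 coeff = 1*3 - 4*2 = 3 - 8 = -5
uv = 17 - 5*e12 - 5*e13 - 5*e23


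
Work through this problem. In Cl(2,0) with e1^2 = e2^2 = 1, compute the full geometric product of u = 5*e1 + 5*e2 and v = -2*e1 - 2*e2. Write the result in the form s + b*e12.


Expand: (5*e1 + 5*e2)(-2*e1 - 2*e2)
= 5*(-2)*e1e1 + 5*(-2)*e1e2 + 5*(-2)*e2e1 + 5*(-2)*e2e2
Using e1^2 = e2^2 = 1, e2e1 = -e1e2:
Scalar part s = 5*(-2) + 5*(-2) = -10 + (-10) = -20
Bivector part b = 5*(-2) - 5*(-2) = -10 - (-10) = 0
uv = -20 + 0*e12


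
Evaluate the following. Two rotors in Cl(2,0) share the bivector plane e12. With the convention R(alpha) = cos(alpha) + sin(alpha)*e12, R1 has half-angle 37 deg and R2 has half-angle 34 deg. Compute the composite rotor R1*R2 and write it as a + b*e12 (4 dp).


Same-plane rotors commute and their half-angles add:
R1*R2 = cos(a1 + a2) + sin(a1 + a2)*e12.
a1 + a2 = 37 + 34 = 71 deg
cos(71 deg) = 0.3256
sin(71 deg) = 0.9455
R1*R2 = 0.3256 + 0.9455*e12


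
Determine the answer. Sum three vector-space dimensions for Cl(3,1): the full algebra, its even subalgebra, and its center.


n = 3 + 1 = 4
Total dim = 2^4 = 16
Even subalgebra dim = 2^3 = 8
n is even, so center dim = 1
Sum = 16 + 8 + 1 = 25


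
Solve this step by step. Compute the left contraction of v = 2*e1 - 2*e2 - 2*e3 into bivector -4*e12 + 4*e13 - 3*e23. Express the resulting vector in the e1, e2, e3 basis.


Left contraction v _| B = <vB>_1 (grade-1 part of the geometric product vB).
Using e1_|e12 = e2, e2_|e12 = -e1, e1_|e13 = e3, e3_|e13 = -e1, e2_|e23 = e3, e3_|e23 = -e2:
e1 coeff: -v2*b12 - v3*b13 = -(-2)*(-4) - (-2)*(4) = 0
e2 coeff: v1*b12 - v3*b23 = (2)*(-4) - (-2)*(-3) = -14
e3 coeff: v1*b13 + v2*b23 = (2)*(4) + (-2)*(-3) = 14
v _| B = 0*e1 - 14*e2 + 14*e3


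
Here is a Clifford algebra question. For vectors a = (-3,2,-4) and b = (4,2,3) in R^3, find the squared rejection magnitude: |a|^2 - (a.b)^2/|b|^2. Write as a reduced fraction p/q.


|a|^2 = (-3)^2 + 2^2 + (-4)^2 = 29
|b|^2 = 4^2 + 2^2 + 3^2 = 29
a . b = (-3)*4 + 2*2 + (-4)*3 = -20
(a.b)^2 = (-20)^2 = 400
|rej|^2 = 29 - 400/29
= (841 - 400)/29
= 441/29
In lowest terms: 441/29


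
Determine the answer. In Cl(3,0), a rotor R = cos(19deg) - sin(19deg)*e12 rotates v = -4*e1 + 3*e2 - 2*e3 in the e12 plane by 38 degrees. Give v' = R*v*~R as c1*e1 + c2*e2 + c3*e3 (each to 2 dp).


Rotor R = cos(19deg) - sin(19deg)*e12
Rotation angle theta = 2 * 19 = 38 degrees in the e12 plane (e1 -> e2).
The component perpendicular to the plane (e3) is invariant: v'_3 = v3 = -2.00
cos(38deg) = 0.7880, sin(38deg) = 0.6157
v'_1 = v1*cos(theta) - v2*sin(theta) = -4*0.7880 - 3*0.6157 = -5.00
v'_2 = v1*sin(theta) + v2*cos(theta) = -4*0.6157 + 3*0.7880 = -0.10
v' = -5.00*e1 - 0.10*e2 - 2.00*e3


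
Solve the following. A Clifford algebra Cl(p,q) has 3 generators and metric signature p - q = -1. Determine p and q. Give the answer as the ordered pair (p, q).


We need p + q = 3 and p - q = -1.
Adding: 2p = 3 + (-1) = 2, so p = 1.
Then q = 3 - 1 = 2.
(p, q) = (1, 2)


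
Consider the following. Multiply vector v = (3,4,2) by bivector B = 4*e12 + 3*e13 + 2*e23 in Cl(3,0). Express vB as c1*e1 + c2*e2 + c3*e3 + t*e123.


vB has grade-1 (vector) and grade-3 (trivector) parts: vB = (v _| B) + (v ^ B).
Vector part <vB>_1:
  e1: -v2*b12 - v3*b13 = -(4)*(4) - (2)*(3) = -22
  e2: v1*b12 - v3*b23 = (3)*(4) - (2)*(2) = 8
  e3: v1*b13 + v2*b23 = (3)*(3) + (4)*(2) = 17
Trivector part <vB>_3:
  e123: v1*b23 - v2*b13 + v3*b12 = (3)*(2) - (4)*(3) + (2)*(4) = 2
vB = -22*e1 + 8*e2 + 17*e3 + 2*e123


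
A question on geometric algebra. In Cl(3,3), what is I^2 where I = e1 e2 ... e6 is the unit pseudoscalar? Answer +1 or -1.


The pseudoscalar I = e1...e_n (product of all n generators) of Cl(p,q) satisfies I^2 = (-1)^(q + n(n-1)/2).
p = 3, q = 3, n = p + q = 6
n(n-1)/2 = 6 * 5 / 2 = 15
Exponent = q + n(n-1)/2 = 3 + 15 = 18
I^2 = (-1)^18 = +1


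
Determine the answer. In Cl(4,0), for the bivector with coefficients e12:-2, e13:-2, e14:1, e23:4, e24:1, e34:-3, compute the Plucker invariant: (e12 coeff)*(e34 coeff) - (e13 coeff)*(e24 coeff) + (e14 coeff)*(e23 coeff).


Plucker relation: af - be + cd
a*f = (-2)*(-3) = 6
b*e = (-2)*1 = -2
c*d = 1*4 = 4
af - be + cd = 6 - (-2) + 4
= 12
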